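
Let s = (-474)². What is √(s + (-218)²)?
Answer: 10*√2722 ≈ 521.73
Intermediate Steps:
s = 224676
√(s + (-218)²) = √(224676 + (-218)²) = √(224676 + 47524) = √272200 = 10*√2722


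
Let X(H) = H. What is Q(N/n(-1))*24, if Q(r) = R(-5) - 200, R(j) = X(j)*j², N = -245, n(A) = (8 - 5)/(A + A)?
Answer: -7800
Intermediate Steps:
n(A) = 3/(2*A) (n(A) = 3/((2*A)) = 3*(1/(2*A)) = 3/(2*A))
R(j) = j³ (R(j) = j*j² = j³)
Q(r) = -325 (Q(r) = (-5)³ - 200 = -125 - 200 = -325)
Q(N/n(-1))*24 = -325*24 = -7800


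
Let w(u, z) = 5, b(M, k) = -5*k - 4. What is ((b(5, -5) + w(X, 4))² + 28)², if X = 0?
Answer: 495616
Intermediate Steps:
b(M, k) = -4 - 5*k
((b(5, -5) + w(X, 4))² + 28)² = (((-4 - 5*(-5)) + 5)² + 28)² = (((-4 + 25) + 5)² + 28)² = ((21 + 5)² + 28)² = (26² + 28)² = (676 + 28)² = 704² = 495616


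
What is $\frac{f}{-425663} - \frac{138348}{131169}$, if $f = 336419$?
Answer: $- \frac{34339122845}{18611263349} \approx -1.8451$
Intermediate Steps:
$\frac{f}{-425663} - \frac{138348}{131169} = \frac{336419}{-425663} - \frac{138348}{131169} = 336419 \left(- \frac{1}{425663}\right) - \frac{46116}{43723} = - \frac{336419}{425663} - \frac{46116}{43723} = - \frac{34339122845}{18611263349}$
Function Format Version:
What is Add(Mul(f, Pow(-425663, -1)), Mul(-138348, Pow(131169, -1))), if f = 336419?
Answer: Rational(-34339122845, 18611263349) ≈ -1.8451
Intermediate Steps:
Add(Mul(f, Pow(-425663, -1)), Mul(-138348, Pow(131169, -1))) = Add(Mul(336419, Pow(-425663, -1)), Mul(-138348, Pow(131169, -1))) = Add(Mul(336419, Rational(-1, 425663)), Mul(-138348, Rational(1, 131169))) = Add(Rational(-336419, 425663), Rational(-46116, 43723)) = Rational(-34339122845, 18611263349)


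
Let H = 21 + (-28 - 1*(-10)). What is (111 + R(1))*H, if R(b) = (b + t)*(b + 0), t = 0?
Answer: 336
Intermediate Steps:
R(b) = b² (R(b) = (b + 0)*(b + 0) = b*b = b²)
H = 3 (H = 21 + (-28 + 10) = 21 - 18 = 3)
(111 + R(1))*H = (111 + 1²)*3 = (111 + 1)*3 = 112*3 = 336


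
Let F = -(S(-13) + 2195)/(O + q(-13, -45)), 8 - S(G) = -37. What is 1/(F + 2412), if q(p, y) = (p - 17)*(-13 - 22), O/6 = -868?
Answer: 297/716524 ≈ 0.00041450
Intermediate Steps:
S(G) = 45 (S(G) = 8 - 1*(-37) = 8 + 37 = 45)
O = -5208 (O = 6*(-868) = -5208)
q(p, y) = 595 - 35*p (q(p, y) = (-17 + p)*(-35) = 595 - 35*p)
F = 160/297 (F = -(45 + 2195)/(-5208 + (595 - 35*(-13))) = -2240/(-5208 + (595 + 455)) = -2240/(-5208 + 1050) = -2240/(-4158) = -2240*(-1)/4158 = -1*(-160/297) = 160/297 ≈ 0.53872)
1/(F + 2412) = 1/(160/297 + 2412) = 1/(716524/297) = 297/716524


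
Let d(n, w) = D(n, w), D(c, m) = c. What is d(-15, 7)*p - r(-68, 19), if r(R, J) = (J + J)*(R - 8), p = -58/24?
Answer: 11697/4 ≈ 2924.3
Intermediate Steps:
d(n, w) = n
p = -29/12 (p = -58*1/24 = -29/12 ≈ -2.4167)
r(R, J) = 2*J*(-8 + R) (r(R, J) = (2*J)*(-8 + R) = 2*J*(-8 + R))
d(-15, 7)*p - r(-68, 19) = -15*(-29/12) - 2*19*(-8 - 68) = 145/4 - 2*19*(-76) = 145/4 - 1*(-2888) = 145/4 + 2888 = 11697/4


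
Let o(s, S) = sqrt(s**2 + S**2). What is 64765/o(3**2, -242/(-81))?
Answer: 1049193*sqrt(590005)/118001 ≈ 6829.6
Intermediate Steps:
o(s, S) = sqrt(S**2 + s**2)
64765/o(3**2, -242/(-81)) = 64765/(sqrt((-242/(-81))**2 + (3**2)**2)) = 64765/(sqrt((-242*(-1/81))**2 + 9**2)) = 64765/(sqrt((242/81)**2 + 81)) = 64765/(sqrt(58564/6561 + 81)) = 64765/(sqrt(590005/6561)) = 64765/((sqrt(590005)/81)) = 64765*(81*sqrt(590005)/590005) = 1049193*sqrt(590005)/118001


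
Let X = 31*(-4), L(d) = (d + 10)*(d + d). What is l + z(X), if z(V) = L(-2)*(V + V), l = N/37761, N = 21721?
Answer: 299693017/37761 ≈ 7936.6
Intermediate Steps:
L(d) = 2*d*(10 + d) (L(d) = (10 + d)*(2*d) = 2*d*(10 + d))
l = 21721/37761 ≈ 0.57522
X = -124
z(V) = -64*V (z(V) = (2*(-2)*(10 - 2))*(V + V) = (2*(-2)*8)*(2*V) = -64*V)
l + z(X) = 21721/37761 - 64*(-124) = 21721/37761 + 7936 = 299693017/37761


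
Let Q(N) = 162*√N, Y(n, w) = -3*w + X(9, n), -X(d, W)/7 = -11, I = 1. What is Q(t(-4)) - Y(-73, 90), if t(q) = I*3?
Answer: 193 + 162*√3 ≈ 473.59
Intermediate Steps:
X(d, W) = 77 (X(d, W) = -7*(-11) = 77)
t(q) = 3 (t(q) = 1*3 = 3)
Y(n, w) = 77 - 3*w (Y(n, w) = -3*w + 77 = 77 - 3*w)
Q(t(-4)) - Y(-73, 90) = 162*√3 - (77 - 3*90) = 162*√3 - (77 - 270) = 162*√3 - 1*(-193) = 162*√3 + 193 = 193 + 162*√3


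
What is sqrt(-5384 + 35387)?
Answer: sqrt(30003) ≈ 173.21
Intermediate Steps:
sqrt(-5384 + 35387) = sqrt(30003)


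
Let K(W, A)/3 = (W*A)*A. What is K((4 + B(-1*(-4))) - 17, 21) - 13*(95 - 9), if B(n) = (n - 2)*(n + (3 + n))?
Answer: 10789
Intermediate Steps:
B(n) = (-2 + n)*(3 + 2*n)
K(W, A) = 3*W*A² (K(W, A) = 3*((W*A)*A) = 3*((A*W)*A) = 3*(W*A²) = 3*W*A²)
K((4 + B(-1*(-4))) - 17, 21) - 13*(95 - 9) = 3*((4 + (-6 - (-1)*(-4) + 2*(-1*(-4))²)) - 17)*21² - 13*(95 - 9) = 3*((4 + (-6 - 1*4 + 2*4²)) - 17)*441 - 13*86 = 3*((4 + (-6 - 4 + 2*16)) - 17)*441 - 1*1118 = 3*((4 + (-6 - 4 + 32)) - 17)*441 - 1118 = 3*((4 + 22) - 17)*441 - 1118 = 3*(26 - 17)*441 - 1118 = 3*9*441 - 1118 = 11907 - 1118 = 10789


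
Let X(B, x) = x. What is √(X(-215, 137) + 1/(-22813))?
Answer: 2*√17824823485/22813 ≈ 11.705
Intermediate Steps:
√(X(-215, 137) + 1/(-22813)) = √(137 + 1/(-22813)) = √(137 - 1/22813) = √(3125380/22813) = 2*√17824823485/22813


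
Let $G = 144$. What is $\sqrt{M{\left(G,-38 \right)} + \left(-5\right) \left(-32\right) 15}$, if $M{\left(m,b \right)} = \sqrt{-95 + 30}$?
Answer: $\sqrt{2400 + i \sqrt{65}} \approx 48.99 + 0.08229 i$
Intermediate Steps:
$M{\left(m,b \right)} = i \sqrt{65}$ ($M{\left(m,b \right)} = \sqrt{-65} = i \sqrt{65}$)
$\sqrt{M{\left(G,-38 \right)} + \left(-5\right) \left(-32\right) 15} = \sqrt{i \sqrt{65} + \left(-5\right) \left(-32\right) 15} = \sqrt{i \sqrt{65} + 160 \cdot 15} = \sqrt{i \sqrt{65} + 2400} = \sqrt{2400 + i \sqrt{65}}$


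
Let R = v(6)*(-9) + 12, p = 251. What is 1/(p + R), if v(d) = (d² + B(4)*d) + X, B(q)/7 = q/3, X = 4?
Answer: -1/601 ≈ -0.0016639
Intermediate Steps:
B(q) = 7*q/3 (B(q) = 7*(q/3) = 7*q/3)
v(d) = 4 + d² + 28*d/3 (v(d) = (d² + ((7/3)*4)*d) + 4 = (d² + 28*d/3) + 4 = 4 + d² + 28*d/3)
R = -852 (R = (4 + 6² + (28/3)*6)*(-9) + 12 = (4 + 36 + 56)*(-9) + 12 = 96*(-9) + 12 = -864 + 12 = -852)
1/(p + R) = 1/(251 - 852) = 1/(-601) = -1/601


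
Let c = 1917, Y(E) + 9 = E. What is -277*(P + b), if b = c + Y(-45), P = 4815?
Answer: -1849806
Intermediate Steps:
Y(E) = -9 + E
b = 1863 (b = 1917 + (-9 - 45) = 1917 - 54 = 1863)
-277*(P + b) = -277*(4815 + 1863) = -277*6678 = -1849806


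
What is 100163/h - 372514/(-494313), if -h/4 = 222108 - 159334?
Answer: 44024902325/124120017048 ≈ 0.35470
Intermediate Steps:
h = -251096 (h = -4*(222108 - 159334) = -4*62774 = -251096)
100163/h - 372514/(-494313) = 100163/(-251096) - 372514/(-494313) = 100163*(-1/251096) - 372514*(-1/494313) = -100163/251096 + 372514/494313 = 44024902325/124120017048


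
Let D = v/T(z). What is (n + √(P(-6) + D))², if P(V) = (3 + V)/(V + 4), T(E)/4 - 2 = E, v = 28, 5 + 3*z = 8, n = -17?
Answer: (102 - √138)²/36 ≈ 226.27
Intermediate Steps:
z = 1 (z = -5/3 + (⅓)*8 = -5/3 + 8/3 = 1)
T(E) = 8 + 4*E
P(V) = (3 + V)/(4 + V)
D = 7/3 (D = 28/(8 + 4*1) = 28/(8 + 4) = 28/12 = 28*(1/12) = 7/3 ≈ 2.3333)
(n + √(P(-6) + D))² = (-17 + √((3 - 6)/(4 - 6) + 7/3))² = (-17 + √(-3/(-2) + 7/3))² = (-17 + √(-½*(-3) + 7/3))² = (-17 + √(3/2 + 7/3))² = (-17 + √(23/6))² = (-17 + √138/6)²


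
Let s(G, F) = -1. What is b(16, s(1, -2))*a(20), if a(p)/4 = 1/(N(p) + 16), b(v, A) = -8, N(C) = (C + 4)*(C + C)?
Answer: -2/61 ≈ -0.032787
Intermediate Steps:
N(C) = 2*C*(4 + C) (N(C) = (4 + C)*(2*C) = 2*C*(4 + C))
a(p) = 4/(16 + 2*p*(4 + p)) (a(p) = 4/(2*p*(4 + p) + 16) = 4/(16 + 2*p*(4 + p)))
b(16, s(1, -2))*a(20) = -16/(8 + 20*(4 + 20)) = -16/(8 + 20*24) = -16/(8 + 480) = -16/488 = -8*1/244 = -2/61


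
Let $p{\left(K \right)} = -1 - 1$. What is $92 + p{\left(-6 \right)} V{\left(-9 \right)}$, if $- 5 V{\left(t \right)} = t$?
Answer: $\frac{442}{5} \approx 88.4$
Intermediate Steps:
$V{\left(t \right)} = - \frac{t}{5}$
$p{\left(K \right)} = -2$
$92 + p{\left(-6 \right)} V{\left(-9 \right)} = 92 - 2 \left(\left(- \frac{1}{5}\right) \left(-9\right)\right) = 92 - \frac{18}{5} = \frac{442}{5}$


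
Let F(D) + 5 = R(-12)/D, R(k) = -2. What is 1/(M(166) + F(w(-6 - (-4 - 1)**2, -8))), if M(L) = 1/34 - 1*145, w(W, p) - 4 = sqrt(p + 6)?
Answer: 34*(-sqrt(2) + 4*I)/(-20464*I + 5099*sqrt(2)) ≈ -0.0066483 - 6.9453e-6*I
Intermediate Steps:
w(W, p) = 4 + sqrt(6 + p) (w(W, p) = 4 + sqrt(p + 6) = 4 + sqrt(6 + p))
F(D) = -5 - 2/D
M(L) = -4929/34 (M(L) = 1/34 - 145 = -4929/34)
1/(M(166) + F(w(-6 - (-4 - 1)**2, -8))) = 1/(-4929/34 + (-5 - 2/(4 + sqrt(6 - 8)))) = 1/(-4929/34 + (-5 - 2/(4 + sqrt(-2)))) = 1/(-4929/34 + (-5 - 2/(4 + I*sqrt(2)))) = 1/(-5099/34 - 2/(4 + I*sqrt(2)))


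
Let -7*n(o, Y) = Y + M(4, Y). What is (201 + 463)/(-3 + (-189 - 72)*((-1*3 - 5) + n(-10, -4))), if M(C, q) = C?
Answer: 664/2085 ≈ 0.31847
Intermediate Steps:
n(o, Y) = -4/7 - Y/7 (n(o, Y) = -(Y + 4)/7 = -(4 + Y)/7 = -4/7 - Y/7)
(201 + 463)/(-3 + (-189 - 72)*((-1*3 - 5) + n(-10, -4))) = (201 + 463)/(-3 + (-189 - 72)*((-1*3 - 5) + (-4/7 - 1/7*(-4)))) = 664/(-3 - 261*((-3 - 5) + (-4/7 + 4/7))) = 664/(-3 - 261*(-8 + 0)) = 664/(-3 - 261*(-8)) = 664/(-3 + 2088) = 664/2085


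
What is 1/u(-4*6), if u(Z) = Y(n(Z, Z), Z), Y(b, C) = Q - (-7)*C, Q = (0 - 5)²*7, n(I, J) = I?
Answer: ⅐ ≈ 0.14286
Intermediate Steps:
Q = 175 (Q = (-5)²*7 = 25*7 = 175)
Y(b, C) = 175 + 7*C (Y(b, C) = 175 - (-7)*C = 175 + 7*C)
u(Z) = 175 + 7*Z
1/u(-4*6) = 1/(175 + 7*(-4*6)) = 1/(175 + 7*(-24)) = 1/(175 - 168) = 1/7 = ⅐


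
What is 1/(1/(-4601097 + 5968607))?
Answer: 1367510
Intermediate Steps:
1/(1/(-4601097 + 5968607)) = 1/(1/1367510) = 1367510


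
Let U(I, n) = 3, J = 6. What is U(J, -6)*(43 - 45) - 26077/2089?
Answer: -38611/2089 ≈ -18.483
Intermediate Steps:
U(J, -6)*(43 - 45) - 26077/2089 = 3*(43 - 45) - 26077/2089 = 3*(-2) - 26077/2089 = -6 - 1*26077/2089 = -6 - 26077/2089 = -38611/2089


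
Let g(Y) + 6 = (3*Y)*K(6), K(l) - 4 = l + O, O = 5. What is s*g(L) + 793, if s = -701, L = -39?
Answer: 1235254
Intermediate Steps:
K(l) = 9 + l (K(l) = 4 + (l + 5) = 4 + (5 + l) = 9 + l)
g(Y) = -6 + 45*Y (g(Y) = -6 + (3*Y)*(9 + 6) = -6 + (3*Y)*15 = -6 + 45*Y)
s*g(L) + 793 = -701*(-6 + 45*(-39)) + 793 = -701*(-6 - 1755) + 793 = -701*(-1761) + 793 = 1234461 + 793 = 1235254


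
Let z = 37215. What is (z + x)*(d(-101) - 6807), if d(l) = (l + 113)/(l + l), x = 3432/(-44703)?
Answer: -127084388025641/501667 ≈ -2.5332e+8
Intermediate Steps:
x = -1144/14901 (x = 3432*(-1/44703) = -1144/14901 ≈ -0.076773)
d(l) = (113 + l)/(2*l) (d(l) = (113 + l)/((2*l)) = (113 + l)*(1/(2*l)) = (113 + l)/(2*l))
(z + x)*(d(-101) - 6807) = (37215 - 1144/14901)*((1/2)*(113 - 101)/(-101) - 6807) = 554539571*((1/2)*(-1/101)*12 - 6807)/14901 = 554539571*(-6/101 - 6807)/14901 = (554539571/14901)*(-687513/101) = -127084388025641/501667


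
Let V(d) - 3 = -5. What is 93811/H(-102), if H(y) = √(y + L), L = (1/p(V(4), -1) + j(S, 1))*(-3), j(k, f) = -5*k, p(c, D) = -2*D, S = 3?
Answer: -93811*I*√26/39 ≈ -12265.0*I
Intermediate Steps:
V(d) = -2 (V(d) = 3 - 5 = -2)
L = 87/2 (L = (1/(-2*(-1)) - 5*3)*(-3) = (1/2 - 15)*(-3) = (½ - 15)*(-3) = -29/2*(-3) = 87/2 ≈ 43.500)
H(y) = √(87/2 + y) (H(y) = √(y + 87/2) = √(87/2 + y))
93811/H(-102) = 93811/((√(174 + 4*(-102))/2)) = 93811/((√(174 - 408)/2)) = 93811/((√(-234)/2)) = 93811/(((3*I*√26)/2)) = 93811/((3*I*√26/2)) = 93811*(-I*√26/39) = -93811*I*√26/39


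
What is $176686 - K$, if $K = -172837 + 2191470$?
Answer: $-1841947$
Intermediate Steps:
$K = 2018633$
$176686 - K = 176686 - 2018633 = -1841947$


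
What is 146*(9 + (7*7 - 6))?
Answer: 7592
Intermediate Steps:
146*(9 + (7*7 - 6)) = 146*(9 + (49 - 6)) = 146*(9 + 43) = 146*52 = 7592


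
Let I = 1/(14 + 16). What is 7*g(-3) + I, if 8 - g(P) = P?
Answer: 2311/30 ≈ 77.033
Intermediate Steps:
g(P) = 8 - P
I = 1/30 ≈ 0.033333
7*g(-3) + I = 7*(8 - 1*(-3)) + 1/30 = 7*(8 + 3) + 1/30 = 7*11 + 1/30 = 77 + 1/30 = 2311/30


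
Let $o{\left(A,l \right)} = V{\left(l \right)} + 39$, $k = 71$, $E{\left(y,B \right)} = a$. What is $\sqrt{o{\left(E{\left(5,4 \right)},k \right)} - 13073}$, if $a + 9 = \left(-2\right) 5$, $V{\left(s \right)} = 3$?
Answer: $i \sqrt{13031} \approx 114.15 i$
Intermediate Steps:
$a = -19$ ($a = -9 - 10 = -19$)
$E{\left(y,B \right)} = -19$
$o{\left(A,l \right)} = 42$ ($o{\left(A,l \right)} = 3 + 39 = 42$)
$\sqrt{o{\left(E{\left(5,4 \right)},k \right)} - 13073} = \sqrt{42 - 13073} = \sqrt{-13031} = i \sqrt{13031}$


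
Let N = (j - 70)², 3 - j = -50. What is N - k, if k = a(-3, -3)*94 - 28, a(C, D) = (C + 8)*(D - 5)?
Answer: 4077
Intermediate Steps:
j = 53 (j = 3 - 1*(-50) = 3 + 50 = 53)
a(C, D) = (-5 + D)*(8 + C) (a(C, D) = (8 + C)*(-5 + D) = (-5 + D)*(8 + C))
N = 289 (N = (53 - 70)² = (-17)² = 289)
k = -3788 (k = (-40 - 5*(-3) + 8*(-3) - 3*(-3))*94 - 28 = (-40 + 15 - 24 + 9)*94 - 28 = -40*94 - 28 = -3760 - 28 = -3788)
N - k = 289 - 1*(-3788) = 289 + 3788 = 4077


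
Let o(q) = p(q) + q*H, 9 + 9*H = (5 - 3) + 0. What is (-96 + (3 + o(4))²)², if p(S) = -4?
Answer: 41049649/6561 ≈ 6256.6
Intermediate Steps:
H = -7/9 (H = -1 + ((5 - 3) + 0)/9 = -1 + (2 + 0)/9 = -1 + (⅑)*2 = -1 + 2/9 = -7/9 ≈ -0.77778)
o(q) = -4 - 7*q/9 (o(q) = -4 + q*(-7/9) = -4 - 7*q/9)
(-96 + (3 + o(4))²)² = (-96 + (3 + (-4 - 7/9*4))²)² = (-96 + (3 + (-4 - 28/9))²)² = (-96 + (3 - 64/9)²)² = (-96 + (-37/9)²)² = (-96 + 1369/81)² = (-6407/81)² = 41049649/6561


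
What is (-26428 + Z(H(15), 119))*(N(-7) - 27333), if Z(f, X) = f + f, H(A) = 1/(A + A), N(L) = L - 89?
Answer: 3624458917/5 ≈ 7.2489e+8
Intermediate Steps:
N(L) = -89 + L
H(A) = 1/(2*A)
Z(f, X) = 2*f
(-26428 + Z(H(15), 119))*(N(-7) - 27333) = (-26428 + 2*((½)/15))*((-89 - 7) - 27333) = (-26428 + 2*((½)*(1/15)))*(-96 - 27333) = (-26428 + 2*(1/30))*(-27429) = (-26428 + 1/15)*(-27429) = -396419/15*(-27429) = 3624458917/5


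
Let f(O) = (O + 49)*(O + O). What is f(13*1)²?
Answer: 2598544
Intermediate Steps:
f(O) = 2*O*(49 + O) (f(O) = (49 + O)*(2*O) = 2*O*(49 + O))
f(13*1)² = (2*(13*1)*(49 + 13*1))² = (2*13*(49 + 13))² = (2*13*62)² = 1612² = 2598544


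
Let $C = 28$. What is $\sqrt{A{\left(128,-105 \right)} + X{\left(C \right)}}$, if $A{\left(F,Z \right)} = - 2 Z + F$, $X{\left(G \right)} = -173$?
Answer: $\sqrt{165} \approx 12.845$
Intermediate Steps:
$A{\left(F,Z \right)} = F - 2 Z$
$\sqrt{A{\left(128,-105 \right)} + X{\left(C \right)}} = \sqrt{\left(128 - -210\right) - 173} = \sqrt{\left(128 + 210\right) - 173} = \sqrt{338 - 173} = \sqrt{165}$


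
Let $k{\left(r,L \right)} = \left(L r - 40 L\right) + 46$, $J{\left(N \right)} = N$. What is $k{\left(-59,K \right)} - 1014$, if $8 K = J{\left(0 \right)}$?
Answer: $-968$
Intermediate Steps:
$K = 0$ ($K = \frac{1}{8} \cdot 0 = 0$)
$k{\left(r,L \right)} = 46 - 40 L + L r$ ($k{\left(r,L \right)} = \left(- 40 L + L r\right) + 46 = 46 - 40 L + L r$)
$k{\left(-59,K \right)} - 1014 = \left(46 - 0 + 0 \left(-59\right)\right) - 1014 = \left(46 + 0 + 0\right) - 1014 = 46 - 1014 = -968$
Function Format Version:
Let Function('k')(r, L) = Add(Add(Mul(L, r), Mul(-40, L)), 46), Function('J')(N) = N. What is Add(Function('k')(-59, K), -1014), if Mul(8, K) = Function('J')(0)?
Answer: -968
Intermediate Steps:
K = 0 (K = Mul(Rational(1, 8), 0) = 0)
Function('k')(r, L) = Add(46, Mul(-40, L), Mul(L, r)) (Function('k')(r, L) = Add(Add(Mul(-40, L), Mul(L, r)), 46) = Add(46, Mul(-40, L), Mul(L, r)))
Add(Function('k')(-59, K), -1014) = Add(Add(46, Mul(-40, 0), Mul(0, -59)), -1014) = Add(Add(46, 0, 0), -1014) = Add(46, -1014) = -968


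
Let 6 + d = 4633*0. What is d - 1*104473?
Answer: -104479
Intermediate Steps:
d = -6 (d = -6 + 4633*0 = -6 + 0 = -6)
d - 1*104473 = -6 - 1*104473 = -6 - 104473 = -104479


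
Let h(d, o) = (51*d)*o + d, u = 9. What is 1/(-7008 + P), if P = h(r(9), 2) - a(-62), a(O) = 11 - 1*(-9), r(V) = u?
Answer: -1/6101 ≈ -0.00016391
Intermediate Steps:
r(V) = 9
a(O) = 20 (a(O) = 11 + 9 = 20)
h(d, o) = d + 51*d*o (h(d, o) = 51*d*o + d = d + 51*d*o)
P = 907 (P = 9*(1 + 51*2) - 1*20 = 9*(1 + 102) - 20 = 9*103 - 20 = 927 - 20 = 907)
1/(-7008 + P) = 1/(-7008 + 907) = 1/(-6101) = -1/6101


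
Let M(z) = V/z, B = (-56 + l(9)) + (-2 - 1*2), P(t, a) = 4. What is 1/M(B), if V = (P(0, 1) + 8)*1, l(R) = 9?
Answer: -17/4 ≈ -4.2500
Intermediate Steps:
B = -51 (B = (-56 + 9) + (-2 - 1*2) = -47 + (-2 - 2) = -47 - 4 = -51)
V = 12 (V = (4 + 8)*1 = 12*1 = 12)
M(z) = 12/z
1/M(B) = 1/(12/(-51)) = 1/(12*(-1/51)) = 1/(-4/17) = -17/4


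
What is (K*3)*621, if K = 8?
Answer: 14904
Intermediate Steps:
(K*3)*621 = (8*3)*621 = 24*621 = 14904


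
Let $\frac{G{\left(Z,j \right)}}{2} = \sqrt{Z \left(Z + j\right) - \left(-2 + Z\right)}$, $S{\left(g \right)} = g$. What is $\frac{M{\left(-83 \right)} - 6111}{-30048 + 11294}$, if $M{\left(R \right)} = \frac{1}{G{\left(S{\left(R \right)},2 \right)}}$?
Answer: $\frac{6111}{18754} - \frac{\sqrt{1702}}{127677232} \approx 0.32585$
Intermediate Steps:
$G{\left(Z,j \right)} = 2 \sqrt{2 - Z + Z \left(Z + j\right)}$ ($G{\left(Z,j \right)} = 2 \sqrt{Z \left(Z + j\right) - \left(-2 + Z\right)} = 2 \sqrt{2 - Z + Z \left(Z + j\right)}$)
$M{\left(R \right)} = \frac{1}{2 \sqrt{2 + R + R^{2}}}$ ($M{\left(R \right)} = \frac{1}{2 \sqrt{2 + R^{2} - R + R 2}} = \frac{1}{2 \sqrt{2 + R^{2} - R + 2 R}} = \frac{1}{2 \sqrt{2 + R + R^{2}}}$)
$\frac{M{\left(-83 \right)} - 6111}{-30048 + 11294} = \frac{\frac{1}{2 \sqrt{2 - 83 + \left(-83\right)^{2}}} - 6111}{-30048 + 11294} = \frac{\frac{1}{2 \sqrt{2 - 83 + 6889}} - 6111}{-18754} = \left(\frac{1}{2 \cdot 2 \sqrt{1702}} - 6111\right) \left(- \frac{1}{18754}\right) = \left(\frac{\frac{1}{3404} \sqrt{1702}}{2} - 6111\right) \left(- \frac{1}{18754}\right) = \left(\frac{\sqrt{1702}}{6808} - 6111\right) \left(- \frac{1}{18754}\right) = \left(-6111 + \frac{\sqrt{1702}}{6808}\right) \left(- \frac{1}{18754}\right) = \frac{6111}{18754} - \frac{\sqrt{1702}}{127677232}$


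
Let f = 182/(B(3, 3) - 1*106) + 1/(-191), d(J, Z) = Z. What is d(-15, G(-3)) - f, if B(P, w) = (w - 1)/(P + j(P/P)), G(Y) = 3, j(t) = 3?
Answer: 286244/60547 ≈ 4.7276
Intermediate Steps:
B(P, w) = (-1 + w)/(3 + P) (B(P, w) = (w - 1)/(P + 3) = (-1 + w)/(3 + P))
f = -104603/60547 (f = 182/((-1 + 3)/(3 + 3) - 1*106) + 1/(-191) = 182/(2/6 - 106) + 1*(-1/191) = 182/((⅙)*2 - 106) - 1/191 = 182/(⅓ - 106) - 1/191 = 182/(-317/3) - 1/191 = 182*(-3/317) - 1/191 = -546/317 - 1/191 = -104603/60547 ≈ -1.7276)
d(-15, G(-3)) - f = 3 - 1*(-104603/60547) = 3 + 104603/60547 = 286244/60547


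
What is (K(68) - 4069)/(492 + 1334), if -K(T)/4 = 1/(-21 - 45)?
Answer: -134275/60258 ≈ -2.2283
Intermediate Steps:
K(T) = 2/33 (K(T) = -4/(-21 - 45) = -4/(-66) = -4*(-1/66) = 2/33)
(K(68) - 4069)/(492 + 1334) = (2/33 - 4069)/(492 + 1334) = -134275/33/1826 = -134275/33*1/1826 = -134275/60258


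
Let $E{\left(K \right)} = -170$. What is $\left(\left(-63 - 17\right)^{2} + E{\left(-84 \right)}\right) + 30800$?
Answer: $37030$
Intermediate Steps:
$\left(\left(-63 - 17\right)^{2} + E{\left(-84 \right)}\right) + 30800 = \left(\left(-63 - 17\right)^{2} - 170\right) + 30800 = \left(\left(-80\right)^{2} - 170\right) + 30800 = \left(6400 - 170\right) + 30800 = 6230 + 30800 = 37030$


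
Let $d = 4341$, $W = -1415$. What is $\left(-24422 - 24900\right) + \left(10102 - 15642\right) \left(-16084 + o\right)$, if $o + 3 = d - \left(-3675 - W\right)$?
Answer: $52503118$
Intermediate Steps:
$o = 6598$ ($o = -3 + \left(4341 - \left(-3675 - -1415\right)\right) = -3 + \left(4341 - \left(-3675 + 1415\right)\right) = -3 + \left(4341 - -2260\right) = -3 + \left(4341 + 2260\right) = -3 + 6601 = 6598$)
$\left(-24422 - 24900\right) + \left(10102 - 15642\right) \left(-16084 + o\right) = \left(-24422 - 24900\right) + \left(10102 - 15642\right) \left(-16084 + 6598\right) = -49322 - -52552440 = -49322 + 52552440 = 52503118$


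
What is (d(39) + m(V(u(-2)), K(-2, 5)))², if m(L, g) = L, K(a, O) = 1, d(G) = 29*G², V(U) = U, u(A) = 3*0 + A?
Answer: 1945427449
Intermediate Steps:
u(A) = A (u(A) = 0 + A = A)
(d(39) + m(V(u(-2)), K(-2, 5)))² = (29*39² - 2)² = (29*1521 - 2)² = (44109 - 2)² = 44107² = 1945427449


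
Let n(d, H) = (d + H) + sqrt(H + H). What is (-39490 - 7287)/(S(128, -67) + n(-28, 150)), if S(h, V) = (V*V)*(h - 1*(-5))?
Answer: -9311102181/118866290327 + 467770*sqrt(3)/356598870981 ≈ -0.078330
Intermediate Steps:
S(h, V) = V**2*(5 + h) (S(h, V) = V**2*(h + 5) = V**2*(5 + h))
n(d, H) = H + d + sqrt(2)*sqrt(H) (n(d, H) = (H + d) + sqrt(2*H) = (H + d) + sqrt(2)*sqrt(H) = H + d + sqrt(2)*sqrt(H))
(-39490 - 7287)/(S(128, -67) + n(-28, 150)) = (-39490 - 7287)/((-67)**2*(5 + 128) + (150 - 28 + sqrt(2)*sqrt(150))) = -46777/(4489*133 + (150 - 28 + sqrt(2)*(5*sqrt(6)))) = -46777/(597037 + (150 - 28 + 10*sqrt(3))) = -46777/(597037 + (122 + 10*sqrt(3))) = -46777/(597159 + 10*sqrt(3))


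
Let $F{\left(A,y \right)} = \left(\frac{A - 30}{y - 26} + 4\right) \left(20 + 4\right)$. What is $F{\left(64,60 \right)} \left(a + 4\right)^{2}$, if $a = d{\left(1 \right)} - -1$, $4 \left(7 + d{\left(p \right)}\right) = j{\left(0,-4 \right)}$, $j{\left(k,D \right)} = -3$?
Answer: $\frac{1815}{2} \approx 907.5$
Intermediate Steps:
$d{\left(p \right)} = - \frac{31}{4}$ ($d{\left(p \right)} = -7 + \frac{1}{4} \left(-3\right) = -7 - \frac{3}{4} = - \frac{31}{4}$)
$F{\left(A,y \right)} = 96 + \frac{24 \left(-30 + A\right)}{-26 + y}$ ($F{\left(A,y \right)} = \left(\frac{-30 + A}{-26 + y} + 4\right) 24 = \left(4 + \frac{-30 + A}{-26 + y}\right) 24 = 96 + \frac{24 \left(-30 + A\right)}{-26 + y}$)
$a = - \frac{27}{4}$ ($a = - \frac{31}{4} - -1 = - \frac{31}{4} + 1 = - \frac{27}{4} \approx -6.75$)
$F{\left(64,60 \right)} \left(a + 4\right)^{2} = \frac{24 \left(-134 + 64 + 4 \cdot 60\right)}{-26 + 60} \left(- \frac{27}{4} + 4\right)^{2} = \frac{24 \left(-134 + 64 + 240\right)}{34} \left(- \frac{11}{4}\right)^{2} = 24 \cdot \frac{1}{34} \cdot 170 \cdot \frac{121}{16} = 120 \cdot \frac{121}{16} = \frac{1815}{2}$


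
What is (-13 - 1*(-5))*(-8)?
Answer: 64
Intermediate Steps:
(-13 - 1*(-5))*(-8) = (-13 + 5)*(-8) = -8*(-8) = 64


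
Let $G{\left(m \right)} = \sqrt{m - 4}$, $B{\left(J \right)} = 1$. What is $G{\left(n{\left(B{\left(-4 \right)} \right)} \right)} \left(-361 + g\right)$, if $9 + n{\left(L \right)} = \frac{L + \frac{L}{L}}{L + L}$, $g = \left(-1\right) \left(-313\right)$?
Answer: $- 96 i \sqrt{3} \approx - 166.28 i$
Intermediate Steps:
$g = 313$
$n{\left(L \right)} = -9 + \frac{1 + L}{2 L}$ ($n{\left(L \right)} = -9 + \frac{L + \frac{L}{L}}{L + L} = -9 + \frac{L + 1}{2 L} = -9 + \left(1 + L\right) \frac{1}{2 L} = -9 + \frac{1 + L}{2 L}$)
$G{\left(m \right)} = \sqrt{-4 + m}$
$G{\left(n{\left(B{\left(-4 \right)} \right)} \right)} \left(-361 + g\right) = \sqrt{-4 + \frac{1 - 17}{2 \cdot 1}} \left(-361 + 313\right) = \sqrt{-4 + \frac{1}{2} \cdot 1 \left(1 - 17\right)} \left(-48\right) = \sqrt{-4 + \frac{1}{2} \cdot 1 \left(-16\right)} \left(-48\right) = \sqrt{-4 - 8} \left(-48\right) = \sqrt{-12} \left(-48\right) = 2 i \sqrt{3} \left(-48\right) = - 96 i \sqrt{3}$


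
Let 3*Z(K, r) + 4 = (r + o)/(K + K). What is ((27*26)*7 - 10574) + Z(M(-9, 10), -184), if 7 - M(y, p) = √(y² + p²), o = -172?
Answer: -1120321/198 + 89*√181/198 ≈ -5652.1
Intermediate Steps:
M(y, p) = 7 - √(p² + y²) (M(y, p) = 7 - √(y² + p²) = 7 - √(p² + y²))
Z(K, r) = -4/3 + (-172 + r)/(6*K) (Z(K, r) = -4/3 + ((r - 172)/(K + K))/3 = -4/3 + ((-172 + r)/((2*K)))/3 = -4/3 + ((-172 + r)*(1/(2*K)))/3 = -4/3 + ((-172 + r)/(2*K))/3 = -4/3 + (-172 + r)/(6*K))
((27*26)*7 - 10574) + Z(M(-9, 10), -184) = ((27*26)*7 - 10574) + (-172 - 184 - 8*(7 - √(10² + (-9)²)))/(6*(7 - √(10² + (-9)²))) = (702*7 - 10574) + (-172 - 184 - 8*(7 - √(100 + 81)))/(6*(7 - √(100 + 81))) = (4914 - 10574) + (-172 - 184 - 8*(7 - √181))/(6*(7 - √181)) = -5660 + (-172 - 184 + (-56 + 8*√181))/(6*(7 - √181)) = -5660 + (-412 + 8*√181)/(6*(7 - √181))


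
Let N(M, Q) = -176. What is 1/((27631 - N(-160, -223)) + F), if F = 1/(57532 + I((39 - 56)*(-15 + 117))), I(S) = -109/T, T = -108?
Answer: 6213565/172780602063 ≈ 3.5962e-5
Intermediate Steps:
I(S) = 109/108 (I(S) = -109/(-108) = -109*(-1/108) = 109/108)
F = 108/6213565 (F = 1/(57532 + 109/108) = 1/(6213565/108) = 108/6213565 ≈ 1.7381e-5)
1/((27631 - N(-160, -223)) + F) = 1/((27631 - 1*(-176)) + 108/6213565) = 1/((27631 + 176) + 108/6213565) = 1/(27807 + 108/6213565) = 1/(172780602063/6213565) = 6213565/172780602063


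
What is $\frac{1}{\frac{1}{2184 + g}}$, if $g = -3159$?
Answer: $-975$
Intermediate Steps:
$\frac{1}{\frac{1}{2184 + g}} = \frac{1}{\frac{1}{2184 - 3159}} = \frac{1}{\frac{1}{-975}} = \frac{1}{- \frac{1}{975}} = -975$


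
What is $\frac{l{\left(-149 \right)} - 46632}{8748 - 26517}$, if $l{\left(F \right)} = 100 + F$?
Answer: $\frac{46681}{17769} \approx 2.6271$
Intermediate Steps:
$\frac{l{\left(-149 \right)} - 46632}{8748 - 26517} = \frac{\left(100 - 149\right) - 46632}{8748 - 26517} = \frac{-49 - 46632}{-17769} = \left(-46681\right) \left(- \frac{1}{17769}\right) = \frac{46681}{17769}$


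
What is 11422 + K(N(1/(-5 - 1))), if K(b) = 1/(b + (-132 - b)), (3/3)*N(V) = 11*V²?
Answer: 1507703/132 ≈ 11422.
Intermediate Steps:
N(V) = 11*V²
K(b) = -1/132 (K(b) = 1/(-132) = -1/132)
11422 + K(N(1/(-5 - 1))) = 11422 - 1/132 = 1507703/132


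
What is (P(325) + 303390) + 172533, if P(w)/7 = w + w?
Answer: 480473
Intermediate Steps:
P(w) = 14*w (P(w) = 7*(w + w) = 7*(2*w) = 14*w)
(P(325) + 303390) + 172533 = (14*325 + 303390) + 172533 = (4550 + 303390) + 172533 = 307940 + 172533 = 480473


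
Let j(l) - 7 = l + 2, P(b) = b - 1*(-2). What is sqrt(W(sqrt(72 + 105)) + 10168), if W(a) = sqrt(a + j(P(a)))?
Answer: sqrt(10168 + sqrt(11 + 2*sqrt(177))) ≈ 100.87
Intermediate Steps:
P(b) = 2 + b (P(b) = b + 2 = 2 + b)
j(l) = 9 + l (j(l) = 7 + (l + 2) = 7 + (2 + l) = 9 + l)
W(a) = sqrt(11 + 2*a) (W(a) = sqrt(a + (9 + (2 + a))) = sqrt(a + (11 + a)) = sqrt(11 + 2*a))
sqrt(W(sqrt(72 + 105)) + 10168) = sqrt(sqrt(11 + 2*sqrt(72 + 105)) + 10168) = sqrt(sqrt(11 + 2*sqrt(177)) + 10168) = sqrt(10168 + sqrt(11 + 2*sqrt(177)))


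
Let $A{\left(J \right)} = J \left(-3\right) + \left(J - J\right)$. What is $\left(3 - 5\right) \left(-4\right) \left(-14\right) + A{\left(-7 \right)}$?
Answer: $-91$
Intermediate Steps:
$A{\left(J \right)} = - 3 J$ ($A{\left(J \right)} = - 3 J + 0 = - 3 J$)
$\left(3 - 5\right) \left(-4\right) \left(-14\right) + A{\left(-7 \right)} = \left(3 - 5\right) \left(-4\right) \left(-14\right) - -21 = \left(-2\right) \left(-4\right) \left(-14\right) + 21 = 8 \left(-14\right) + 21 = -112 + 21 = -91$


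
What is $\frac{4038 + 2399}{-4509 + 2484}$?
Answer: $- \frac{6437}{2025} \approx -3.1788$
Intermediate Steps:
$\frac{4038 + 2399}{-4509 + 2484} = \frac{6437}{-2025} = 6437 \left(- \frac{1}{2025}\right) = - \frac{6437}{2025}$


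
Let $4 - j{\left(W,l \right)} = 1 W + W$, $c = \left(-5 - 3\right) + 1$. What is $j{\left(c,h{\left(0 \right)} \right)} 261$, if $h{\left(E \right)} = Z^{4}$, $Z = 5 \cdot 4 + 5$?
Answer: $4698$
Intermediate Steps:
$Z = 25$ ($Z = 20 + 5 = 25$)
$h{\left(E \right)} = 390625$ ($h{\left(E \right)} = 25^{4} = 390625$)
$c = -7$ ($c = -8 + 1 = -7$)
$j{\left(W,l \right)} = 4 - 2 W$ ($j{\left(W,l \right)} = 4 - \left(1 W + W\right) = 4 - \left(W + W\right) = 4 - 2 W$)
$j{\left(c,h{\left(0 \right)} \right)} 261 = \left(4 - -14\right) 261 = \left(4 + 14\right) 261 = 18 \cdot 261 = 4698$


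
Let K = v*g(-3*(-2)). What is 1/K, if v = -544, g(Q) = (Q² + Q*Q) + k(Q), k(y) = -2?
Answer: -1/38080 ≈ -2.6261e-5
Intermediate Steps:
g(Q) = -2 + 2*Q² (g(Q) = (Q² + Q*Q) - 2 = (Q² + Q²) - 2 = 2*Q² - 2 = -2 + 2*Q²)
K = -38080 (K = -544*(-2 + 2*(-3*(-2))²) = -544*(-2 + 2*6²) = -544*(-2 + 2*36) = -544*(-2 + 72) = -544*70 = -38080)
1/K = 1/(-38080) = -1/38080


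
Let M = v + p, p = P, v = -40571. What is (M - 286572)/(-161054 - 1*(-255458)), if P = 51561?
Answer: -137791/47202 ≈ -2.9192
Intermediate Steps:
p = 51561
M = 10990 (M = -40571 + 51561 = 10990)
(M - 286572)/(-161054 - 1*(-255458)) = (10990 - 286572)/(-161054 - 1*(-255458)) = -275582/(-161054 + 255458) = -275582/94404 = -275582*1/94404 = -137791/47202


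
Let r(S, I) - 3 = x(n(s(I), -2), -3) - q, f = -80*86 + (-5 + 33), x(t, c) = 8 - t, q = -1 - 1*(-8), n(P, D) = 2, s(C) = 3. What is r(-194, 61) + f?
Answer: -6850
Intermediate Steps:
q = 7 (q = -1 + 8 = 7)
f = -6852 (f = -6880 + 28 = -6852)
r(S, I) = 2 (r(S, I) = 3 + ((8 - 1*2) - 1*7) = 3 + ((8 - 2) - 7) = 3 + (6 - 7) = 3 - 1 = 2)
r(-194, 61) + f = 2 - 6852 = -6850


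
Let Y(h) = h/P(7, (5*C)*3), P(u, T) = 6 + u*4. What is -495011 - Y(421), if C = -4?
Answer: -16830795/34 ≈ -4.9502e+5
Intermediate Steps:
P(u, T) = 6 + 4*u
Y(h) = h/34 (Y(h) = h/(6 + 4*7) = h/(6 + 28) = h/34)
-495011 - Y(421) = -495011 - 421/34 = -16830795/34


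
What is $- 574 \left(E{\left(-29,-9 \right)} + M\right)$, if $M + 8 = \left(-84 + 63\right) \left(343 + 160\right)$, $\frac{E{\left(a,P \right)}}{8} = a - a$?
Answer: $6067754$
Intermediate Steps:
$E{\left(a,P \right)} = 0$ ($E{\left(a,P \right)} = 8 \left(a - a\right) = 8 \cdot 0 = 0$)
$M = -10571$ ($M = -8 + \left(-84 + 63\right) \left(343 + 160\right) = -8 - 10563 = -10571$)
$- 574 \left(E{\left(-29,-9 \right)} + M\right) = - 574 \left(0 - 10571\right) = \left(-574\right) \left(-10571\right) = 6067754$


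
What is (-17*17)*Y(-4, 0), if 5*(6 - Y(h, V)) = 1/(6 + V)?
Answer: -51731/30 ≈ -1724.4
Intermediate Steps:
Y(h, V) = 6 - 1/(5*(6 + V))
(-17*17)*Y(-4, 0) = (-17*17)*((179 + 30*0)/(5*(6 + 0))) = -289*(179 + 0)/(5*6) = -289*179/(5*6) = -289*179/30 = -51731/30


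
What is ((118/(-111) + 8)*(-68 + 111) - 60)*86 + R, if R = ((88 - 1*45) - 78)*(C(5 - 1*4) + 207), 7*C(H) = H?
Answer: 1469950/111 ≈ 13243.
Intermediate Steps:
C(H) = H/7
R = -7250 (R = ((88 - 1*45) - 78)*((5 - 1*4)/7 + 207) = ((88 - 45) - 78)*((5 - 4)/7 + 207) = (43 - 78)*((1/7)*1 + 207) = -35*(1/7 + 207) = -35*1450/7 = -7250)
((118/(-111) + 8)*(-68 + 111) - 60)*86 + R = ((118/(-111) + 8)*(-68 + 111) - 60)*86 - 7250 = ((118*(-1/111) + 8)*43 - 60)*86 - 7250 = ((-118/111 + 8)*43 - 60)*86 - 7250 = ((770/111)*43 - 60)*86 - 7250 = (33110/111 - 60)*86 - 7250 = (26450/111)*86 - 7250 = 2274700/111 - 7250 = 1469950/111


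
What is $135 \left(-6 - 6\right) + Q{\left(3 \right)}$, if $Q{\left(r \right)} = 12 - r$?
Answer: $-1611$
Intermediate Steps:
$135 \left(-6 - 6\right) + Q{\left(3 \right)} = 135 \left(-6 - 6\right) + \left(12 - 3\right) = 135 \left(-12\right) + 9 = -1620 + 9 = -1611$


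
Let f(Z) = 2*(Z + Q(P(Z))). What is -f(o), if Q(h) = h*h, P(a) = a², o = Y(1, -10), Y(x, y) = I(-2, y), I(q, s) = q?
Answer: -28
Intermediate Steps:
Y(x, y) = -2
o = -2
Q(h) = h²
f(Z) = 2*Z + 2*Z⁴ (f(Z) = 2*(Z + (Z²)²) = 2*(Z + Z⁴) = 2*Z + 2*Z⁴)
-f(o) = -2*(-2)*(1 + (-2)³) = -2*(-2)*(1 - 8) = -2*(-2)*(-7) = -1*28 = -28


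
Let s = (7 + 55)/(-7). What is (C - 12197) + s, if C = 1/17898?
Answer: -1529223011/125286 ≈ -12206.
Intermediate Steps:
C = 1/17898 ≈ 5.5872e-5
s = -62/7 (s = -⅐*62 = -62/7 ≈ -8.8571)
(C - 12197) + s = (1/17898 - 12197) - 62/7 = -218301905/17898 - 62/7 = -1529223011/125286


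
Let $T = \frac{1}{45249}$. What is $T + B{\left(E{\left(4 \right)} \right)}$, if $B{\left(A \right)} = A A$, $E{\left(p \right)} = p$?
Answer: $\frac{723985}{45249} \approx 16.0$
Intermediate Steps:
$B{\left(A \right)} = A^{2}$
$T = \frac{1}{45249} \approx 2.21 \cdot 10^{-5}$
$T + B{\left(E{\left(4 \right)} \right)} = \frac{1}{45249} + 4^{2} = \frac{1}{45249} + 16 = \frac{723985}{45249}$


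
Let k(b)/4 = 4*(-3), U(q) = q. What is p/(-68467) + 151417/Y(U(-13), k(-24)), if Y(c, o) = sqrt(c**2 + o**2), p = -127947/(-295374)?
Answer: -42649/6741123886 + 151417*sqrt(2473)/2473 ≈ 3044.8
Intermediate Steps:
p = 42649/98458 (p = -127947*(-1/295374) = 42649/98458 ≈ 0.43317)
k(b) = -48 (k(b) = 4*(4*(-3)) = 4*(-12) = -48)
p/(-68467) + 151417/Y(U(-13), k(-24)) = (42649/98458)/(-68467) + 151417/(sqrt((-13)**2 + (-48)**2)) = (42649/98458)*(-1/68467) + 151417/(sqrt(169 + 2304)) = -42649/6741123886 + 151417/(sqrt(2473)) = -42649/6741123886 + 151417*(sqrt(2473)/2473) = -42649/6741123886 + 151417*sqrt(2473)/2473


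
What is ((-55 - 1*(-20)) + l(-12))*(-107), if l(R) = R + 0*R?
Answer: 5029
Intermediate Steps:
l(R) = R (l(R) = R + 0 = R)
((-55 - 1*(-20)) + l(-12))*(-107) = ((-55 - 1*(-20)) - 12)*(-107) = ((-55 + 20) - 12)*(-107) = (-35 - 12)*(-107) = -47*(-107) = 5029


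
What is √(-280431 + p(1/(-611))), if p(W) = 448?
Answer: I*√279983 ≈ 529.13*I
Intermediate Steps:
√(-280431 + p(1/(-611))) = √(-280431 + 448) = √(-279983) = I*√279983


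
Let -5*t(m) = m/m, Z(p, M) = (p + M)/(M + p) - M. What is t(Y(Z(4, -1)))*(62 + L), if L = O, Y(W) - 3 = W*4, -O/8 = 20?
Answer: 98/5 ≈ 19.600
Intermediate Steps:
O = -160 (O = -8*20 = -160)
Z(p, M) = 1 - M (Z(p, M) = (M + p)/(M + p) - M = 1 - M)
Y(W) = 3 + 4*W (Y(W) = 3 + W*4 = 3 + 4*W)
t(m) = -⅕ (t(m) = -m/(5*m) = -⅕*1 = -⅕)
L = -160
t(Y(Z(4, -1)))*(62 + L) = -(62 - 160)/5 = -⅕*(-98) = 98/5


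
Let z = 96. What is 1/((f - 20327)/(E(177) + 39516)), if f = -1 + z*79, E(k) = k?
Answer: -13231/4248 ≈ -3.1146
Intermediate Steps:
f = 7583 (f = -1 + 96*79 = -1 + 7584 = 7583)
1/((f - 20327)/(E(177) + 39516)) = 1/((7583 - 20327)/(177 + 39516)) = 1/(-12744/39693) = 1/(-12744*1/39693) = 1/(-4248/13231) = -13231/4248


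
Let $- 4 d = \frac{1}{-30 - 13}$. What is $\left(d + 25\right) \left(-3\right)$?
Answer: $- \frac{12903}{172} \approx -75.017$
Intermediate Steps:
$d = \frac{1}{172}$ ($d = - \frac{1}{4 \left(-30 - 13\right)} = - \frac{1}{4 \left(-43\right)} = \left(- \frac{1}{4}\right) \left(- \frac{1}{43}\right) = \frac{1}{172} \approx 0.005814$)
$\left(d + 25\right) \left(-3\right) = \left(\frac{1}{172} + 25\right) \left(-3\right) = \frac{4301}{172} \left(-3\right) = - \frac{12903}{172}$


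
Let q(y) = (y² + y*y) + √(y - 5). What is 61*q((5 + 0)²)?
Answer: 76250 + 122*√5 ≈ 76523.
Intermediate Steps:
q(y) = √(-5 + y) + 2*y² (q(y) = (y² + y²) + √(-5 + y) = 2*y² + √(-5 + y) = √(-5 + y) + 2*y²)
61*q((5 + 0)²) = 61*(√(-5 + (5 + 0)²) + 2*((5 + 0)²)²) = 61*(√(-5 + 5²) + 2*(5²)²) = 61*(√(-5 + 25) + 2*25²) = 61*(√20 + 2*625) = 61*(2*√5 + 1250) = 61*(1250 + 2*√5) = 76250 + 122*√5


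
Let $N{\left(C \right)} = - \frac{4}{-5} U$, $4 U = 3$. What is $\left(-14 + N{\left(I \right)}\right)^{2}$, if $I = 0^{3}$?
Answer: $\frac{4489}{25} \approx 179.56$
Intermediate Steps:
$U = \frac{3}{4}$ ($U = \frac{1}{4} \cdot 3 = \frac{3}{4} \approx 0.75$)
$I = 0$
$N{\left(C \right)} = \frac{3}{5}$ ($N{\left(C \right)} = - \frac{4}{-5} \cdot \frac{3}{4} = \left(-4\right) \left(- \frac{1}{5}\right) \frac{3}{4} = \frac{4}{5} \cdot \frac{3}{4} = \frac{3}{5}$)
$\left(-14 + N{\left(I \right)}\right)^{2} = \left(-14 + \frac{3}{5}\right)^{2} = \left(- \frac{67}{5}\right)^{2} = \frac{4489}{25}$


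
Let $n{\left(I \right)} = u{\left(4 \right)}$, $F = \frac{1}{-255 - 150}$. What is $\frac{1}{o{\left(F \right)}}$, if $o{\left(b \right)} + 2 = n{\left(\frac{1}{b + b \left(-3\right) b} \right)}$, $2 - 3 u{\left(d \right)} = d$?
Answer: $- \frac{3}{8} \approx -0.375$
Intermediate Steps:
$u{\left(d \right)} = \frac{2}{3} - \frac{d}{3}$
$F = - \frac{1}{405}$ ($F = \frac{1}{-405} = - \frac{1}{405} \approx -0.0024691$)
$n{\left(I \right)} = - \frac{2}{3}$ ($n{\left(I \right)} = \frac{2}{3} - \frac{4}{3} = - \frac{2}{3}$)
$o{\left(b \right)} = - \frac{8}{3}$ ($o{\left(b \right)} = -2 - \frac{2}{3} = - \frac{8}{3}$)
$\frac{1}{o{\left(F \right)}} = \frac{1}{- \frac{8}{3}} = - \frac{3}{8}$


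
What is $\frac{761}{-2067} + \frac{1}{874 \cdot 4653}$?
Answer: $- \frac{1031591125}{2801971458} \approx -0.36817$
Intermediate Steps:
$\frac{761}{-2067} + \frac{1}{874 \cdot 4653} = 761 \left(- \frac{1}{2067}\right) + \frac{1}{874} \cdot \frac{1}{4653} = - \frac{761}{2067} + \frac{1}{4066722} = - \frac{1031591125}{2801971458}$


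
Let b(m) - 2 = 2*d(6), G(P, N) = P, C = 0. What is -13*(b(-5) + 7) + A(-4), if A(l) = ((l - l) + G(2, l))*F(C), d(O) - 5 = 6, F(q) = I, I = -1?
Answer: -405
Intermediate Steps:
F(q) = -1
d(O) = 11 (d(O) = 5 + 6 = 11)
A(l) = -2 (A(l) = ((l - l) + 2)*(-1) = (0 + 2)*(-1) = 2*(-1) = -2)
b(m) = 24 (b(m) = 2 + 2*11 = 2 + 22 = 24)
-13*(b(-5) + 7) + A(-4) = -13*(24 + 7) - 2 = -13*31 - 2 = -403 - 2 = -405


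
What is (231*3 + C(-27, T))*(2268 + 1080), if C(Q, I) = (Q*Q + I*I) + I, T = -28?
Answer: 7291944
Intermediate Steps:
C(Q, I) = I + I² + Q² (C(Q, I) = (Q² + I²) + I = (I² + Q²) + I = I + I² + Q²)
(231*3 + C(-27, T))*(2268 + 1080) = (231*3 + (-28 + (-28)² + (-27)²))*(2268 + 1080) = (693 + (-28 + 784 + 729))*3348 = (693 + 1485)*3348 = 2178*3348 = 7291944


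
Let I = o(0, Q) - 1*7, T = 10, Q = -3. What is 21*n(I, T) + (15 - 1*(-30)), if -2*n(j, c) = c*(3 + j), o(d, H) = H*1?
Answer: 780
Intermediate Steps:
o(d, H) = H
I = -10 (I = -3 - 1*7 = -3 - 7 = -10)
n(j, c) = -c*(3 + j)/2
21*n(I, T) + (15 - 1*(-30)) = 21*(-1/2*10*(3 - 10)) + (15 - 1*(-30)) = 21*(-1/2*10*(-7)) + (15 + 30) = 21*35 + 45 = 735 + 45 = 780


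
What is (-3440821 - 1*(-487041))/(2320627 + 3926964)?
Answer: -2953780/6247591 ≈ -0.47279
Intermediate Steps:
(-3440821 - 1*(-487041))/(2320627 + 3926964) = (-3440821 + 487041)/6247591 = -2953780*1/6247591 = -2953780/6247591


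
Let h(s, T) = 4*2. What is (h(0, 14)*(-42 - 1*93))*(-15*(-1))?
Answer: -16200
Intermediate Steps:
h(s, T) = 8
(h(0, 14)*(-42 - 1*93))*(-15*(-1)) = (8*(-42 - 1*93))*(-15*(-1)) = (8*(-42 - 93))*15 = (8*(-135))*15 = -1080*15 = -16200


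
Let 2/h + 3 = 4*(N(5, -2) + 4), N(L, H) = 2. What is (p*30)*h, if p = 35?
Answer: 100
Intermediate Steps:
h = 2/21 (h = 2/(-3 + 4*(2 + 4)) = 2/(-3 + 4*6) = 2/(-3 + 24) = 2/21 ≈ 0.095238)
(p*30)*h = (35*30)*(2/21) = 1050*(2/21) = 100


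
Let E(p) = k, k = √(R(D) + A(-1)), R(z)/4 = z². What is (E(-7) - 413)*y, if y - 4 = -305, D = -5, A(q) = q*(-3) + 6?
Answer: 124313 - 301*√109 ≈ 1.2117e+5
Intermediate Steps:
A(q) = 6 - 3*q (A(q) = -3*q + 6 = 6 - 3*q)
y = -301 (y = 4 - 305 = -301)
R(z) = 4*z²
k = √109 (k = √(4*(-5)² + (6 - 3*(-1))) = √(4*25 + (6 + 3)) = √(100 + 9) = √109 ≈ 10.440)
E(p) = √109
(E(-7) - 413)*y = (√109 - 413)*(-301) = (-413 + √109)*(-301) = 124313 - 301*√109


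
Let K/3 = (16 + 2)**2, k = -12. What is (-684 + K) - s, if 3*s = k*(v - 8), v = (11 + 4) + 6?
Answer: 340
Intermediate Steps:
v = 21 (v = 15 + 6 = 21)
s = -52 (s = (-12*(21 - 8))/3 = (-12*13)/3 = (1/3)*(-156) = -52)
K = 972 (K = 3*(16 + 2)**2 = 3*18**2 = 3*324 = 972)
(-684 + K) - s = (-684 + 972) - 1*(-52) = 288 + 52 = 340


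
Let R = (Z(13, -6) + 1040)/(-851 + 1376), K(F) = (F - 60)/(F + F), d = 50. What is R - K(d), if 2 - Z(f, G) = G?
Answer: 2201/1050 ≈ 2.0962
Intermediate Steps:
K(F) = (-60 + F)/(2*F) (K(F) = (-60 + F)/((2*F)) = (-60 + F)*(1/(2*F)) = (-60 + F)/(2*F))
Z(f, G) = 2 - G
R = 1048/525 (R = ((2 - 1*(-6)) + 1040)/(-851 + 1376) = ((2 + 6) + 1040)/525 = (8 + 1040)*(1/525) = 1048*(1/525) = 1048/525 ≈ 1.9962)
R - K(d) = 1048/525 - (-60 + 50)/(2*50) = 1048/525 - (-10)/(2*50) = 1048/525 - 1*(-⅒) = 1048/525 + ⅒ = 2201/1050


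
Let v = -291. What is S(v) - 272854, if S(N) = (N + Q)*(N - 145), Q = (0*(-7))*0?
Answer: -145978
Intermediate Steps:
Q = 0 (Q = 0*0 = 0)
S(N) = N*(-145 + N) (S(N) = (N + 0)*(N - 145) = N*(-145 + N))
S(v) - 272854 = -291*(-145 - 291) - 272854 = -291*(-436) - 272854 = 126876 - 272854 = -145978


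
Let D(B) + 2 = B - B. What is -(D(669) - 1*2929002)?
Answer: 2929004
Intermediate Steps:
D(B) = -2 (D(B) = -2 + (B - B) = -2 + 0 = -2)
-(D(669) - 1*2929002) = -(-2 - 1*2929002) = -(-2 - 2929002) = -1*(-2929004) = 2929004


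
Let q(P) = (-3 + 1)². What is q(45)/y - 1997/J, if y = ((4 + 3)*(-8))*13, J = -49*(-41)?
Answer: -52209/52234 ≈ -0.99952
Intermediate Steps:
J = 2009
y = -728 (y = (7*(-8))*13 = -56*13 = -728)
q(P) = 4 (q(P) = (-2)² = 4)
q(45)/y - 1997/J = 4/(-728) - 1997/2009 = 4*(-1/728) - 1997*1/2009 = -1/182 - 1997/2009 = -52209/52234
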